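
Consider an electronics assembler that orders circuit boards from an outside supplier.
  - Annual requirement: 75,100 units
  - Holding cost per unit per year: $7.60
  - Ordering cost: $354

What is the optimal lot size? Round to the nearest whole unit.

2,645 units

Q* = √(2·D·S / H) = √(2·75,100·354 / 7.6) = √6,996,157.9 ≈ 2,645.03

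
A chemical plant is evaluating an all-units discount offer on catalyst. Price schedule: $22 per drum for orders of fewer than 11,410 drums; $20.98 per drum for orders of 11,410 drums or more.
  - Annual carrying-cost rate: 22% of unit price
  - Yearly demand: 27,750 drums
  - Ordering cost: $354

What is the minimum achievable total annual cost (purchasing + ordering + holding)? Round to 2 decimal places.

$609,387.95

H₁ = 22%×$22 = $4.8400;  H₂ = 22%×$20.98 = $4.6156
EOQ₁ = √(2×27,750×354/4.8400) = 2,014.77  (< 11,410, feasible at tier 1)
EOQ₂ = √(2×27,750×354/4.6156) = 2,063.17  (< 11,410 → use Q = 11,410 at tier-2 price)
TC(tier 1 (EOQ₁), Q≈2,014.8) = $620,251.49
TC(tier 2, Q≈11,410.0) = $609,387.95
Minimum at tier 2: $609,387.95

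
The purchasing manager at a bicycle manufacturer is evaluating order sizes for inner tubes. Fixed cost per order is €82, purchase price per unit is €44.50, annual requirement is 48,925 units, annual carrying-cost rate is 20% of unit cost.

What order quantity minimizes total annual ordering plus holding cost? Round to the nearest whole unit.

949 units

Carrying cost H = €44.5 × 20% = €8.9000/unit/yr
Q* = √(2·D·S / H) = √(2·48,925·82 / 8.9) = √901,539.3 ≈ 949.49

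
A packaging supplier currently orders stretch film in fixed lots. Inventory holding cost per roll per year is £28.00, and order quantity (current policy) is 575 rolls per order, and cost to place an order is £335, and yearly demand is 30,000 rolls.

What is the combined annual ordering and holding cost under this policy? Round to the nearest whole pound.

£25,528

Annual ordering cost = (D/Q)·S = (30,000/575) × 335 = £17,478.26
Annual holding cost  = (Q/2)·H = (575/2) × 28 = £8,050.00
Total = £17,478.26 + £8,050.00 = £25,528.26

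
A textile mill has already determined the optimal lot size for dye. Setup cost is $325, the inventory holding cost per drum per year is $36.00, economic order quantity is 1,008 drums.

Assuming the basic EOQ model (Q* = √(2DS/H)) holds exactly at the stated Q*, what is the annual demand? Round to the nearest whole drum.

From Q* = √(2DS/H) ⇒ Q*² = 2DS/H.
D = Q²H / (2S) = 1,008² × 36 / (2 × 325) = 56,274.31

56,274 drums per year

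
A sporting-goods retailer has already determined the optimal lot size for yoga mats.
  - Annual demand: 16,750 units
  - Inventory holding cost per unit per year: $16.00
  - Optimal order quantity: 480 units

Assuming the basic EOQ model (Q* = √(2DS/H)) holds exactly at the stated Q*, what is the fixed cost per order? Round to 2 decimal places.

$110.04

EOQ relation: Q² = 2DS/H, so rearrange for the unknown.
S = Q²H / (2D) = 480² × 16 / (2 × 16,750) = 110.0418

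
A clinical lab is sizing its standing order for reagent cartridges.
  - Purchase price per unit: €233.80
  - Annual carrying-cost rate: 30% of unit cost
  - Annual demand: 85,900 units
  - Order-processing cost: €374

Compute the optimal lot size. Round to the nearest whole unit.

Carrying cost H = €233.8 × 30% = €70.1400/unit/yr
2DS/H = 2·85,900·374/70.14 = 916,070.72
EOQ = √916,070.72 ≈ 957.12

957 units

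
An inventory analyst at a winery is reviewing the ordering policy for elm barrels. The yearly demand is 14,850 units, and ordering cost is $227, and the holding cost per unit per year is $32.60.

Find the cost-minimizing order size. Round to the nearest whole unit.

2DS/H = 2·14,850·227/32.6 = 206,806.75
EOQ = √206,806.75 ≈ 454.76

455 units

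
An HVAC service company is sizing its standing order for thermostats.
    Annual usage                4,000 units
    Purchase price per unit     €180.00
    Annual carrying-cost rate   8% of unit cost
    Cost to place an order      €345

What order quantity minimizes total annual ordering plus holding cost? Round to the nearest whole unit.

Holding cost per unit per year: H = 8% × €180 = €14.4000
EOQ = √(2DS/H) = √(2 × 4,000 × 345 / 14.4)
    = √(191,666.67) ≈ 437.80

438 units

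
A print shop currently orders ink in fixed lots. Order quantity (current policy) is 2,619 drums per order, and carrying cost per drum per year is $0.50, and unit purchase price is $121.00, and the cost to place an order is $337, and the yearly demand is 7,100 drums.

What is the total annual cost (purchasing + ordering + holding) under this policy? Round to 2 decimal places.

$860,668.34

Annual ordering cost = (D/Q)·S = (7,100/2,619) × 337 = $913.59
Annual holding cost  = (Q/2)·H = (2,619/2) × 0.5 = $654.75
Purchase cost = D·C = 7,100 × 121 = $859,100.00
Total = $913.59 + $654.75 + $859,100.00 = $860,668.34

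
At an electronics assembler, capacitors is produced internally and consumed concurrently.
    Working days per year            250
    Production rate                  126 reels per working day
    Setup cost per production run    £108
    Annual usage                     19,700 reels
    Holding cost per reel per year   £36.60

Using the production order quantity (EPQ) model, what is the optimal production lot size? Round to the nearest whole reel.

d = 19,700/250 = 78.8000 reels/day;  effective holding cost H(1 − d/p) = 36.6·(1 − 78.8000/126) = 13.71048
Q* = √(2DS / H_eff) = √(2·19,700·108 / 13.71048) ≈ 557.10

557 reels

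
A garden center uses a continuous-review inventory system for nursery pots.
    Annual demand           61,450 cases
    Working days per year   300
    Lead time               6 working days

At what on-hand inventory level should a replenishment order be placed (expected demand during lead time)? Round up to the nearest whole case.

1,229 cases

Daily demand d = 61,450 / 300 = 204.833 cases/day
Demand during lead time = 204.833 × 6 = 1,229.00
Reorder point = 1,229.00 → round up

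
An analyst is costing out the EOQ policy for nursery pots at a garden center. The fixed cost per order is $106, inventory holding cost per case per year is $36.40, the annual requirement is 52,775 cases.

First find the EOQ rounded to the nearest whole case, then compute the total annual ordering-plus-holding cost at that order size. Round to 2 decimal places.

2DS/H = 2·52,775·106/36.4 = 307,370.88
EOQ = √307,370.88 ≈ 554.41 → Q = 554 cases
Ordering: D/Q × S = 52,775/554 × $106 = $10,097.74
Holding:  Q/2 × H = 554/2 × $36.4 = $10,082.80
Total = $10,097.74 + $10,082.80 = $20,180.54

$20,180.54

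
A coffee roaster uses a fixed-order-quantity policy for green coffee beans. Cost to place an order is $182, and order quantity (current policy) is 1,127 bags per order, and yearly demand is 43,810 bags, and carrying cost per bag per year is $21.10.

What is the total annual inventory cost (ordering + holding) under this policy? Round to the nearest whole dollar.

Ordering: D/Q × S = 43,810/1,127 × $182 = $7,074.91
Holding:  Q/2 × H = 1,127/2 × $21.1 = $11,889.85
Total = $7,074.91 + $11,889.85 = $18,964.76

$18,965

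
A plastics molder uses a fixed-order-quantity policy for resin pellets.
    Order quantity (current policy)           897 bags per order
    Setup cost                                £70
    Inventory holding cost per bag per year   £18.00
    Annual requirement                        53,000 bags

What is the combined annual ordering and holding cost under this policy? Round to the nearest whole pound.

£12,209

Orders/yr = 53,000/897 = 59.086; ordering cost = 59.086 × £70 = £4,136.01
Average inventory = 897/2 = 448.5; holding cost = 448.5 × £18 = £8,073.00
Total = £4,136.01 + £8,073.00 = £12,209.01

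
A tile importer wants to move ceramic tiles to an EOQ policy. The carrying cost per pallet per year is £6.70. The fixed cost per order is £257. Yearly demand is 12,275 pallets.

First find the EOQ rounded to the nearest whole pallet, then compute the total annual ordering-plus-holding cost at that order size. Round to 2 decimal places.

£6,501.74

Q* = √(2·D·S / H) = √(2·12,275·257 / 6.7) = √941,694.0 ≈ 970.41 → Q = 970 pallets
Annual ordering cost = (D/Q)·S = (12,275/970) × 257 = £3,252.24
Annual holding cost  = (Q/2)·H = (970/2) × 6.7 = £3,249.50
Total = £3,252.24 + £3,249.50 = £6,501.74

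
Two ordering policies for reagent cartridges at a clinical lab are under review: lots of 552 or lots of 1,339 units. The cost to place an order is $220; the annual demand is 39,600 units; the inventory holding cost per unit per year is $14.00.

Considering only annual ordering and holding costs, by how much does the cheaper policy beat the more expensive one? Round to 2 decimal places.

TC(Q) = (D/Q)S + (Q/2)H
TC(552) = (39,600/552)×220 + (552/2)×14 = $19,646.61
TC(1,339) = (39,600/1,339)×220 + (1,339/2)×14 = $15,879.35
Lots of 1,339 are cheaper by $3,767.26.

$3,767.26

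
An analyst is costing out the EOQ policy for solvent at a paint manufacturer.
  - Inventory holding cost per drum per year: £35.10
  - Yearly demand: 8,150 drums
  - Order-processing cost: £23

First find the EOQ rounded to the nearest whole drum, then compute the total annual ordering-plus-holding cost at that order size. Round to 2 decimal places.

£3,627.55

Optimal lot size Q* = (2 × 8,150 × £23 / £35.1)^½ ≈ 103.35 → Q = 103 drums
Annual ordering cost = (D/Q)·S = (8,150/103) × 23 = £1,819.90
Annual holding cost  = (Q/2)·H = (103/2) × 35.1 = £1,807.65
Total = £1,819.90 + £1,807.65 = £3,627.55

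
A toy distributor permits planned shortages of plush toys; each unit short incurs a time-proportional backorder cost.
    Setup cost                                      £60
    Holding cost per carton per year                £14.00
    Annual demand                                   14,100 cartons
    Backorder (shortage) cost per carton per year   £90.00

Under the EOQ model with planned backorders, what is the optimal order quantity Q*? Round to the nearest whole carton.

Q* = √(2DS/H) · √((H + b)/b)
   = √(2 × 14,100 × 60 / 14) · √((14 + 90) / 90)
   = 347.645 × 1.0750 ≈ 373.71

374 cartons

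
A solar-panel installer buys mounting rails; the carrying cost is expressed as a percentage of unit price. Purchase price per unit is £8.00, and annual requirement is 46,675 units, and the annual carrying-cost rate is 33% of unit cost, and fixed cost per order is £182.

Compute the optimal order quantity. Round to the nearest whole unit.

2,537 units

Holding cost per unit per year: H = 33% × £8 = £2.6400
Optimal lot size Q* = (2 × 46,675 × £182 / £2.64)^½ ≈ 2,536.83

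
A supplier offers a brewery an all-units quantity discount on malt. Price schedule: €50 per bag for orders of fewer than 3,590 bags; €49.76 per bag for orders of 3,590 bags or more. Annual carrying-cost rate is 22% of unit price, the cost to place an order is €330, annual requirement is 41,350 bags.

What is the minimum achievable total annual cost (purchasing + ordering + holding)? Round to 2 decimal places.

€2,081,027.20

H₁ = 22%×€50 = €11.0000;  H₂ = 22%×€49.76 = €10.9472
EOQ₁ = √(2×41,350×330/11.0000) = 1,575.12  (< 3,590, feasible at tier 1)
EOQ₂ = √(2×41,350×330/10.9472) = 1,578.91  (< 3,590 → use Q = 3,590 at tier-2 price)
TC(tier 1 (EOQ₁), Q≈1,575.1) = €2,084,826.31
TC(tier 2, Q≈3,590.0) = €2,081,027.20
Minimum at tier 2: €2,081,027.20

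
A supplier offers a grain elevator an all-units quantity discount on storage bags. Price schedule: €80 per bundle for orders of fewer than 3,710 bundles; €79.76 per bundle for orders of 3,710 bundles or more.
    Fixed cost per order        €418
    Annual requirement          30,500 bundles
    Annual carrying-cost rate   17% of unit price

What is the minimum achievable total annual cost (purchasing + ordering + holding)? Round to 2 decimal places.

H₁ = 17%×€80 = €13.6000;  H₂ = 17%×€79.76 = €13.5592
EOQ₁ = √(2×30,500×418/13.6000) = 1,369.25  (< 3,710, feasible at tier 1)
EOQ₂ = √(2×30,500×418/13.5592) = 1,371.31  (< 3,710 → use Q = 3,710 at tier-2 price)
TC(tier 1 (EOQ₁), Q≈1,369.3) = €2,458,621.84
TC(tier 2, Q≈3,710.0) = €2,461,268.70
Minimum at tier 1 (EOQ₁): €2,458,621.84

€2,458,621.84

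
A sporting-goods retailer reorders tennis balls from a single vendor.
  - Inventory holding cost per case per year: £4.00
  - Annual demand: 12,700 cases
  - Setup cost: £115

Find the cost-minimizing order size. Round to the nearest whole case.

2DS/H = 2·12,700·115/4 = 730,250.00
EOQ = √730,250.00 ≈ 854.55

855 cases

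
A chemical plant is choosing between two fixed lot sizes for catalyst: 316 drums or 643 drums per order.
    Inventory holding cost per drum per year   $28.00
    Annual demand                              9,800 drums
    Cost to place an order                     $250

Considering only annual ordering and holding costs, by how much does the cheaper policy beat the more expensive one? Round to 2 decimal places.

$635.10

For each Q, cost = (D/Q)·S + (Q/2)·H.
TC(316) = (9,800/316)×250 + (316/2)×28 = $12,177.16
TC(643) = (9,800/643)×250 + (643/2)×28 = $12,812.26
|ΔTC| = |$12,177.16 − $12,812.26| = $635.10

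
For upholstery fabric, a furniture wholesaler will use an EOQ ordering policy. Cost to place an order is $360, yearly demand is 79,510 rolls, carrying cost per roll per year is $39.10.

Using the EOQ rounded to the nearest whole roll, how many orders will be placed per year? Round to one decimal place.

65.7 orders per year

EOQ = √(2DS/H) = √(2 × 79,510 × 360 / 39.1)
    = √(1,464,122.76) ≈ 1,210.01 → Q = 1,210
Orders per year = D/Q = 79,510 / 1,210 = 65.711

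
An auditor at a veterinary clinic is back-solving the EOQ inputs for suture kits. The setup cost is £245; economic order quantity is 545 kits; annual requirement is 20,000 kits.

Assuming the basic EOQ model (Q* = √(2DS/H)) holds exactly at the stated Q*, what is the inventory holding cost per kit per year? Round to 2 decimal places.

EOQ relation: Q² = 2DS/H, so rearrange for the unknown.
H = 2DS / Q² = 2 × 20,000 × 245 / 545² = 32.9939

£32.99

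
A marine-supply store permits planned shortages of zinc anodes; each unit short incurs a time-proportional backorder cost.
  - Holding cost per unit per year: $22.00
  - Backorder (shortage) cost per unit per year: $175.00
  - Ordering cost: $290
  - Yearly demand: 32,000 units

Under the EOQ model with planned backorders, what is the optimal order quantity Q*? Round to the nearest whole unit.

Q* = √(2DS/H) · √((H + b)/b)
   = √(2 × 32,000 × 290 / 22) · √((22 + 175) / 175)
   = 918.497 × 1.0610 ≈ 974.52

975 units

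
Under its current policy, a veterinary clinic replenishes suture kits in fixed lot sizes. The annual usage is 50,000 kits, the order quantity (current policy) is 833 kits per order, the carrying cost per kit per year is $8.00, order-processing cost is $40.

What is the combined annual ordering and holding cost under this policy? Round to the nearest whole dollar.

Annual ordering cost = (D/Q)·S = (50,000/833) × 40 = $2,400.96
Annual holding cost  = (Q/2)·H = (833/2) × 8 = $3,332.00
Total = $2,400.96 + $3,332.00 = $5,732.96

$5,733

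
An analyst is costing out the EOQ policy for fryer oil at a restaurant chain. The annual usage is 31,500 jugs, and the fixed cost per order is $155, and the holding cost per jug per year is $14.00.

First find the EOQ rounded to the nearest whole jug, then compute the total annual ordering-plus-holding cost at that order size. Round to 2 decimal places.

EOQ = √(2DS/H) = √(2 × 31,500 × 155 / 14)
    = √(697,500.00) ≈ 835.16 → Q = 835 jugs
Ordering: D/Q × S = 31,500/835 × $155 = $5,847.31
Holding:  Q/2 × H = 835/2 × $14 = $5,845.00
Total = $5,847.31 + $5,845.00 = $11,692.31

$11,692.31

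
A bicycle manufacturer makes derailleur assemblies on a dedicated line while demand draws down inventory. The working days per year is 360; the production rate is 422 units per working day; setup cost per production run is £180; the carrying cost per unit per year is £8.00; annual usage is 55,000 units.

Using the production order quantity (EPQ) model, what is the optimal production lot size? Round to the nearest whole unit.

Daily demand d = 55,000/360 = 152.778; p = 422; 1 − d/p = 0.63797
EPQ = √(2DS / (H(1 − d/p)))
    = √(2 × 55,000 × 180 / (8 × 0.63797)) ≈ 1,969.65

1,970 units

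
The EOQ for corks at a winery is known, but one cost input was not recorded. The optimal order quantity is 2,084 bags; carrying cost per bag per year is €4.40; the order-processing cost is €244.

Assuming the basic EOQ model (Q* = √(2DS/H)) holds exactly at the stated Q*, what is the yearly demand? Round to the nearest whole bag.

39,159 bags per year

From Q* = √(2DS/H) ⇒ Q*² = 2DS/H.
D = Q²H / (2S) = 2,084² × 4.4 / (2 × 244) = 39,158.70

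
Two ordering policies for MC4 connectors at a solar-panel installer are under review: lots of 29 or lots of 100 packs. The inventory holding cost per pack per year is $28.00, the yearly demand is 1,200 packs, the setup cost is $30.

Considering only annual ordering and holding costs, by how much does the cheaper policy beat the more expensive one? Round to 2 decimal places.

TC(Q) = (D/Q)S + (Q/2)H
TC(29) = (1,200/29)×30 + (29/2)×28 = $1,647.38
TC(100) = (1,200/100)×30 + (100/2)×28 = $1,760.00
Lots of 29 are cheaper by $112.62.

$112.62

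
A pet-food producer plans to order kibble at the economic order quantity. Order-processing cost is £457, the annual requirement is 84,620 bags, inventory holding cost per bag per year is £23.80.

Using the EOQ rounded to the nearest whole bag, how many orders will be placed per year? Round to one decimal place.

46.9 orders per year

Optimal lot size Q* = (2 × 84,620 × £457 / £23.8)^½ ≈ 1,802.69 → Q = 1,803
Orders per year = D/Q = 84,620 / 1,803 = 46.933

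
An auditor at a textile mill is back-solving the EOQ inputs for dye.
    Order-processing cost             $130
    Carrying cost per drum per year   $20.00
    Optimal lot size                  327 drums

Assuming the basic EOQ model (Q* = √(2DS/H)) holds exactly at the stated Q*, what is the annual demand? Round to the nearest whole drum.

8,225 drums per year

From Q* = √(2DS/H) ⇒ Q*² = 2DS/H.
D = Q²H / (2S) = 327² × 20 / (2 × 130) = 8,225.31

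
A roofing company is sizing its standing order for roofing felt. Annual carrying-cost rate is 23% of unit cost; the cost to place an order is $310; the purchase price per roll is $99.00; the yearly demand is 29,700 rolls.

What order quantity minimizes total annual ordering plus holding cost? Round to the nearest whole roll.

Carrying cost H = $99 × 23% = $22.7700/roll/yr
2DS/H = 2·29,700·310/22.77 = 808,695.65
EOQ = √808,695.65 ≈ 899.28

899 rolls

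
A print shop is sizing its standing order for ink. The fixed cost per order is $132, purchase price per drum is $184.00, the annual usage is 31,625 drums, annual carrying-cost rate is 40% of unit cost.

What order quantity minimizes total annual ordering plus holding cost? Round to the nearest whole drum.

337 drums

H = i·C = 0.4 × $184 = $73.6000 per drum-year
EOQ = √(2DS/H) = √(2 × 31,625 × 132 / 73.6)
    = √(113,437.50) ≈ 336.80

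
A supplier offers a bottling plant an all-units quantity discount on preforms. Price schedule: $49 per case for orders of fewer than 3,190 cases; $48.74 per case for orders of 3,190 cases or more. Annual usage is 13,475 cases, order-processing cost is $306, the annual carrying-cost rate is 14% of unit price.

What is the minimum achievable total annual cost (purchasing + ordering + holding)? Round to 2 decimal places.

$667,796.46

H₁ = 14%×$49 = $6.8600;  H₂ = 14%×$48.74 = $6.8236
EOQ₁ = √(2×13,475×306/6.8600) = 1,096.42  (< 3,190, feasible at tier 1)
EOQ₂ = √(2×13,475×306/6.8236) = 1,099.34  (< 3,190 → use Q = 3,190 at tier-2 price)
TC(tier 1 (EOQ₁), Q≈1,096.4) = $667,796.46
TC(tier 2, Q≈3,190.0) = $668,947.73
Minimum at tier 1 (EOQ₁): $667,796.46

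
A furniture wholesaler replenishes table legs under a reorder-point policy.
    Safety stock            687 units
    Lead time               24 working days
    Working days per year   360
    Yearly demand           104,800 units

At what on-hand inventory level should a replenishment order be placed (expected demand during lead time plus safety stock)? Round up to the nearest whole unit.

Daily demand d = 104,800 / 360 = 291.111 units/day
Demand during lead time = 291.111 × 24 = 6,986.67
Reorder point = 6,986.67 + 687 = 7,673.67 → round up

7,674 units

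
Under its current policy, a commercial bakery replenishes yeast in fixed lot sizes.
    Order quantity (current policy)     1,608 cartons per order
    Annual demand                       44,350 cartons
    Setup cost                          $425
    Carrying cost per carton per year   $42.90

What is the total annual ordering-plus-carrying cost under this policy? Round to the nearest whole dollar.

Orders/yr = 44,350/1,608 = 27.581; ordering cost = 27.581 × $425 = $11,721.86
Average inventory = 1,608/2 = 804; holding cost = 804 × $42.9 = $34,491.60
Total = $11,721.86 + $34,491.60 = $46,213.46

$46,213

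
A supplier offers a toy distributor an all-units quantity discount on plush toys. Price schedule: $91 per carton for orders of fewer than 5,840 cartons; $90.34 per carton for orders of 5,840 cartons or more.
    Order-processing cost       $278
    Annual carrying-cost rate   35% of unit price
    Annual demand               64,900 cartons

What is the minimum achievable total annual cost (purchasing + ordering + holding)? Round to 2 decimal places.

H₁ = 35%×$91 = $31.8500;  H₂ = 35%×$90.34 = $31.6190
EOQ₁ = √(2×64,900×278/31.8500) = 1,064.40  (< 5,840, feasible at tier 1)
EOQ₂ = √(2×64,900×278/31.6190) = 1,068.28  (< 5,840 → use Q = 5,840 at tier-2 price)
TC(tier 1 (EOQ₁), Q≈1,064.4) = $5,939,801.15
TC(tier 2, Q≈5,840.0) = $5,958,482.90
Minimum at tier 1 (EOQ₁): $5,939,801.15

$5,939,801.15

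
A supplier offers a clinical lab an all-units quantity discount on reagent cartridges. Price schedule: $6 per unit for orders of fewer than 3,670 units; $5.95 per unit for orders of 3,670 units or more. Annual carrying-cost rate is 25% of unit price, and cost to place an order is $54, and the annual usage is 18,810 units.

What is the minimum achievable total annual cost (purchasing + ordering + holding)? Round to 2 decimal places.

H₁ = 25%×$6 = $1.5000;  H₂ = 25%×$5.95 = $1.4875
EOQ₁ = √(2×18,810×54/1.5000) = 1,163.75  (< 3,670, feasible at tier 1)
EOQ₂ = √(2×18,810×54/1.4875) = 1,168.63  (< 3,670 → use Q = 3,670 at tier-2 price)
TC(tier 1 (EOQ₁), Q≈1,163.8) = $114,605.63
TC(tier 2, Q≈3,670.0) = $114,925.83
Minimum at tier 1 (EOQ₁): $114,605.63

$114,605.63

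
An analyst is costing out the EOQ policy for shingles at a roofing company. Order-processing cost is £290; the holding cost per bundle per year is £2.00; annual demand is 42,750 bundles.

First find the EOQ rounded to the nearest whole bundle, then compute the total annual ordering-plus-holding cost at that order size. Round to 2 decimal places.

£7,042.02

2DS/H = 2·42,750·290/2 = 12,397,500.00
EOQ = √12,397,500.00 ≈ 3,521.01 → Q = 3,521 bundles
Ordering: D/Q × S = 42,750/3,521 × £290 = £3,521.02
Holding:  Q/2 × H = 3,521/2 × £2 = £3,521.00
Total = £3,521.02 + £3,521.00 = £7,042.02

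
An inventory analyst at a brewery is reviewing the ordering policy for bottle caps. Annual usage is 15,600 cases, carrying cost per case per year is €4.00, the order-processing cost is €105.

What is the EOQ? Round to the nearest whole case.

905 cases

Q* = √(2·D·S / H) = √(2·15,600·105 / 4) = √819,000.0 ≈ 904.99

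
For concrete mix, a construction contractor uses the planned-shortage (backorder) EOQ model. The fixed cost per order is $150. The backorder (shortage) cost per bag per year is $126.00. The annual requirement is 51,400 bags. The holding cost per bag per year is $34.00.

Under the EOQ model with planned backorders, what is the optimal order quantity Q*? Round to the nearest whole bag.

759 bags

Basic EOQ = √(2·51,400·150/34) = 673.446
Backorder adjustment √((H+b)/b) = √((34+126)/126) = 1.1269
Q* = 673.446 × 1.1269 ≈ 758.89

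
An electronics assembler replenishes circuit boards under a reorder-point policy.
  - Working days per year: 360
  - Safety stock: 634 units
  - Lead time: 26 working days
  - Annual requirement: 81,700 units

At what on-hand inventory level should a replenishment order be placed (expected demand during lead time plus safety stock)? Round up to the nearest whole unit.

6,535 units

Daily demand d = 81,700 / 360 = 226.944 units/day
Demand during lead time = 226.944 × 26 = 5,900.56
Reorder point = 5,900.56 + 634 = 6,534.56 → round up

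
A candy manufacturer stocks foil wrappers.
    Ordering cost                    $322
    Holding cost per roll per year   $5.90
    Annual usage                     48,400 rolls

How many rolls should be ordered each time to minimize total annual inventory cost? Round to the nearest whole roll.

Optimal lot size Q* = (2 × 48,400 × $322 / $5.9)^½ ≈ 2,298.47

2,298 rolls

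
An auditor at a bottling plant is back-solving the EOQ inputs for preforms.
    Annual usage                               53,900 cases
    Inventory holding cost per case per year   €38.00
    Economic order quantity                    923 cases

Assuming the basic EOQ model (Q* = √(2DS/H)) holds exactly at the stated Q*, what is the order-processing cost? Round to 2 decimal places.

From Q* = √(2DS/H) ⇒ Q*² = 2DS/H.
S = Q²H / (2D) = 923² × 38 / (2 × 53,900) = 300.3089

€300.31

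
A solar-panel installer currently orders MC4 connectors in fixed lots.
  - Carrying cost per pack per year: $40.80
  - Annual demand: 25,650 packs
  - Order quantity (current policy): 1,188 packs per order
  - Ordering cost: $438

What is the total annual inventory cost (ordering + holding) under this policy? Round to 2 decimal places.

Annual ordering cost = (D/Q)·S = (25,650/1,188) × 438 = $9,456.82
Annual holding cost  = (Q/2)·H = (1,188/2) × 40.8 = $24,235.20
Total = $9,456.82 + $24,235.20 = $33,692.02

$33,692.02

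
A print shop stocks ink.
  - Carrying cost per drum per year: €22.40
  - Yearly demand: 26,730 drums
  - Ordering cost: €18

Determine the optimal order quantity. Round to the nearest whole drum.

Optimal lot size Q* = (2 × 26,730 × €18 / €22.4)^½ ≈ 207.27

207 drums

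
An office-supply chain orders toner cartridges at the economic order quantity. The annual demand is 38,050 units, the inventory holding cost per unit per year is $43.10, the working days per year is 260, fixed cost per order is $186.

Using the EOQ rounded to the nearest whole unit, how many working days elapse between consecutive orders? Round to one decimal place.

3.9 days

EOQ = √(2DS/H) = √(2 × 38,050 × 186 / 43.1)
    = √(328,412.99) ≈ 573.07 → Q = 573 units
Days between orders = 260 / (D/Q) = 260 / 66.405 ≈ 3.915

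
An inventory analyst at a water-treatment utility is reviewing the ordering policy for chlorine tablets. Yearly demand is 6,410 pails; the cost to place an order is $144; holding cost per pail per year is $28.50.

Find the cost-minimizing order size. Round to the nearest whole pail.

2DS/H = 2·6,410·144/28.5 = 64,774.74
EOQ = √64,774.74 ≈ 254.51

255 pails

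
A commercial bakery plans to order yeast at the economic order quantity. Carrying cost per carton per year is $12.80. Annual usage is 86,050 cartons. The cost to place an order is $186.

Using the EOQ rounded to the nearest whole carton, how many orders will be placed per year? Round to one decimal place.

54.4 orders per year

2DS/H = 2·86,050·186/12.8 = 2,500,828.12
EOQ = √2,500,828.12 ≈ 1,581.40 → Q = 1,581
N = D/Q = 86,050/1,581 ≈ 54.428 orders/yr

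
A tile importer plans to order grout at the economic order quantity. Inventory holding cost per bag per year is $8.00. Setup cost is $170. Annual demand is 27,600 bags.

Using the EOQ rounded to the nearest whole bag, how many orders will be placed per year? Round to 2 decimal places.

Optimal lot size Q* = (2 × 27,600 × $170 / $8)^½ ≈ 1,083.05 → Q = 1,083
N = D/Q = 27,600/1,083 ≈ 25.485 orders/yr

25.48 orders per year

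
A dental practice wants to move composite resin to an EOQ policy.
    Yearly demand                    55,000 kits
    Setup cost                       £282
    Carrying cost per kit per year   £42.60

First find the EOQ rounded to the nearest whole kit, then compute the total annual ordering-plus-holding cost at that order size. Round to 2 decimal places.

2DS/H = 2·55,000·282/42.6 = 728,169.01
EOQ = √728,169.01 ≈ 853.33 → Q = 853 kits
Orders/yr = 55,000/853 = 64.478; ordering cost = 64.478 × £282 = £18,182.88
Average inventory = 853/2 = 426.5; holding cost = 426.5 × £42.6 = £18,168.90
Total = £18,182.88 + £18,168.90 = £36,351.78

£36,351.78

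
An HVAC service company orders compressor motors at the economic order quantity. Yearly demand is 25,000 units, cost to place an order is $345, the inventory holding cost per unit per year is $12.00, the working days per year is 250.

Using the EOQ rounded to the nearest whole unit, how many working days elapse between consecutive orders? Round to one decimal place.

Q* = √(2·D·S / H) = √(2·25,000·345 / 12) = √1,437,500.0 ≈ 1,198.96 → Q = 1,199 units
Cycle time = (working days × Q)/D = (250 × 1,199) / 25,000 = 11.990 days

12.0 days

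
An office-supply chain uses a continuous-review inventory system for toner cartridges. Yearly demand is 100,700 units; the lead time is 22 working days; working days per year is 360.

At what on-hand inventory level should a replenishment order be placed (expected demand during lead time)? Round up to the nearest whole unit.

Daily demand d = 100,700 / 360 = 279.722 units/day
Demand during lead time = 279.722 × 22 = 6,153.89
Reorder point = 6,153.89 → round up

6,154 units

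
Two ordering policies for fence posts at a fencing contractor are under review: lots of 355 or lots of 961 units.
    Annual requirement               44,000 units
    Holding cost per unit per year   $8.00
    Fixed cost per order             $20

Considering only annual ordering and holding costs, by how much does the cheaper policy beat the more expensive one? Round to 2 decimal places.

$860.84

Annual cost at Q: ordering D·S/Q plus holding Q·H/2.
TC(355) = (44,000/355)×20 + (355/2)×8 = $3,898.87
TC(961) = (44,000/961)×20 + (961/2)×8 = $4,759.71
Lots of 355 are cheaper by $860.84.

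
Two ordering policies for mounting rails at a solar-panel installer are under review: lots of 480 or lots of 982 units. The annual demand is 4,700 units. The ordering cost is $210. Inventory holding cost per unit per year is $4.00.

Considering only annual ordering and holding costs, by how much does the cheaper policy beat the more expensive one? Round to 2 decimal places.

For each Q, cost = (D/Q)·S + (Q/2)·H.
TC(480) = (4,700/480)×210 + (480/2)×4 = $3,016.25
TC(982) = (4,700/982)×210 + (982/2)×4 = $2,969.09
Lots of 982 are cheaper by $47.16.

$47.16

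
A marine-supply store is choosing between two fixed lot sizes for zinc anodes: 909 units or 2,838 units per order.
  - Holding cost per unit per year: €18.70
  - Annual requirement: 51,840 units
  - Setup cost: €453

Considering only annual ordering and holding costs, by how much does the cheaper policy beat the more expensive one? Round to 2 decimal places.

€476.37

TC(Q) = (D/Q)S + (Q/2)H
TC(909) = (51,840/909)×453 + (909/2)×18.7 = €34,333.61
TC(2,838) = (51,840/2,838)×453 + (2,838/2)×18.7 = €34,809.97
Lots of 909 are cheaper by €476.37.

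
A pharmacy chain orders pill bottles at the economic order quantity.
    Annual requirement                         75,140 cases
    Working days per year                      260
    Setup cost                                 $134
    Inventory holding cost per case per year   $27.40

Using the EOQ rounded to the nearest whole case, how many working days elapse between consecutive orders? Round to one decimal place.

EOQ = √(2DS/H) = √(2 × 75,140 × 134 / 27.4)
    = √(734,945.99) ≈ 857.29 → Q = 857 cases
Cycle time = (working days × Q)/D = (260 × 857) / 75,140 = 2.965 days

3.0 days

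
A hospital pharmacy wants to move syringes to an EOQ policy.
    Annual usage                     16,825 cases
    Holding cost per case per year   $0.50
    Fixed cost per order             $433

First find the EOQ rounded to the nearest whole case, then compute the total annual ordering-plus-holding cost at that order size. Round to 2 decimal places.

2DS/H = 2·16,825·433/0.5 = 29,140,900.00
EOQ = √29,140,900.00 ≈ 5,398.23 → Q = 5,398 cases
Ordering: D/Q × S = 16,825/5,398 × $433 = $1,349.62
Holding:  Q/2 × H = 5,398/2 × $0.5 = $1,349.50
Total = $1,349.62 + $1,349.50 = $2,699.12

$2,699.12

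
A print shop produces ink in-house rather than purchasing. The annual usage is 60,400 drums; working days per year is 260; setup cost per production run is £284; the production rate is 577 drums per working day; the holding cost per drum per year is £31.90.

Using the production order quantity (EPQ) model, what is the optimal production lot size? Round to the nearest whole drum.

1,342 drums

Daily demand d = 60,400/260 = 232.308; p = 577; 1 − d/p = 0.59739
EPQ = √(2DS / (H(1 − d/p)))
    = √(2 × 60,400 × 284 / (31.9 × 0.59739)) ≈ 1,341.74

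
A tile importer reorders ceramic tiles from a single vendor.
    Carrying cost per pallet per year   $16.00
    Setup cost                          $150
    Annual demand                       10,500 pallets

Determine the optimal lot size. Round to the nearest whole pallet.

EOQ = √(2DS/H) = √(2 × 10,500 × 150 / 16)
    = √(196,875.00) ≈ 443.71

444 pallets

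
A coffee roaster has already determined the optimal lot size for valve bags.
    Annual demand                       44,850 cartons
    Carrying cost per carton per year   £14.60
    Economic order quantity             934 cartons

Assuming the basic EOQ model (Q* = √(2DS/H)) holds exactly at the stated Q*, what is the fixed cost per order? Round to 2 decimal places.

£141.99

From Q* = √(2DS/H) ⇒ Q*² = 2DS/H.
S = Q²H / (2D) = 934² × 14.6 / (2 × 44,850) = 141.9888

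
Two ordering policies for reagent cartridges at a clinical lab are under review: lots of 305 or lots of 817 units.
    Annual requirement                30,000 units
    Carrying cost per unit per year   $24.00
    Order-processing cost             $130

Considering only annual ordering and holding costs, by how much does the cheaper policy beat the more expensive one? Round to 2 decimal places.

$1,869.32

For each Q, cost = (D/Q)·S + (Q/2)·H.
TC(305) = (30,000/305)×130 + (305/2)×24 = $16,446.89
TC(817) = (30,000/817)×130 + (817/2)×24 = $14,577.56
|ΔTC| = |$16,446.89 − $14,577.56| = $1,869.32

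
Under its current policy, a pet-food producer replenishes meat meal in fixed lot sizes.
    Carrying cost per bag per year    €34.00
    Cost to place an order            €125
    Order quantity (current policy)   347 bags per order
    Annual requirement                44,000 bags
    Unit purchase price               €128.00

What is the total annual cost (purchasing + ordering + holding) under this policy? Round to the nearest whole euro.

Ordering: D/Q × S = 44,000/347 × €125 = €15,850.14
Holding:  Q/2 × H = 347/2 × €34 = €5,899.00
Purchase cost = D·C = 44,000 × 128 = €5,632,000.00
Total = €15,850.14 + €5,899.00 + €5,632,000.00 = €5,653,749.14

€5,653,749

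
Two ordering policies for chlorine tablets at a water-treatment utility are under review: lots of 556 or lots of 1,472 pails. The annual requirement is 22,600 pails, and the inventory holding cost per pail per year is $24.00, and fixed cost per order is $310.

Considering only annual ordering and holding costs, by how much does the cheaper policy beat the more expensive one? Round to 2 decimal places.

$3,150.79

Annual cost at Q: ordering D·S/Q plus holding Q·H/2.
TC(556) = (22,600/556)×310 + (556/2)×24 = $19,272.72
TC(1,472) = (22,600/1,472)×310 + (1,472/2)×24 = $22,423.51
|ΔTC| = |$19,272.72 − $22,423.51| = $3,150.79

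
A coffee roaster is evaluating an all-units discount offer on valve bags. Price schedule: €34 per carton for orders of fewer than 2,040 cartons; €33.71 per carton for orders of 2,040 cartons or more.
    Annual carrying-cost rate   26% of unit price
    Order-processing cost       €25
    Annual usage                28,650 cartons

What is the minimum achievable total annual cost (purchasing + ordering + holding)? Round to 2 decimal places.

H₁ = 26%×€34 = €8.8400;  H₂ = 26%×€33.71 = €8.7646
EOQ₁ = √(2×28,650×25/8.8400) = 402.55  (< 2,040, feasible at tier 1)
EOQ₂ = √(2×28,650×25/8.7646) = 404.28  (< 2,040 → use Q = 2,040 at tier-2 price)
TC(tier 1 (EOQ₁), Q≈402.6) = €977,658.55
TC(tier 2, Q≈2,040.0) = €975,082.49
Minimum at tier 2: €975,082.49

€975,082.49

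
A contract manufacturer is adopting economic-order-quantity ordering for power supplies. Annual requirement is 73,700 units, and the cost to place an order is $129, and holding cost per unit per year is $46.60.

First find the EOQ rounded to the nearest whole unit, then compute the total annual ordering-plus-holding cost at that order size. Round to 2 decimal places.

EOQ = √(2DS/H) = √(2 × 73,700 × 129 / 46.6)
    = √(408,038.63) ≈ 638.78 → Q = 639 units
Orders/yr = 73,700/639 = 115.336; ordering cost = 115.336 × $129 = $14,878.40
Average inventory = 639/2 = 319.5; holding cost = 319.5 × $46.6 = $14,888.70
Total = $14,878.40 + $14,888.70 = $29,767.10

$29,767.10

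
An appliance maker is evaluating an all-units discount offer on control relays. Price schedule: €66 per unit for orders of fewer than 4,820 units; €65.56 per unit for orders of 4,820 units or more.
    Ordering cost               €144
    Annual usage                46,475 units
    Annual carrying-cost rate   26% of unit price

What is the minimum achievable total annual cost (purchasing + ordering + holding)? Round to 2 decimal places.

H₁ = 26%×€66 = €17.1600;  H₂ = 26%×€65.56 = €17.0456
EOQ₁ = √(2×46,475×144/17.1600) = 883.18  (< 4,820, feasible at tier 1)
EOQ₂ = √(2×46,475×144/17.0456) = 886.13  (< 4,820 → use Q = 4,820 at tier-2 price)
TC(tier 1 (EOQ₁), Q≈883.2) = €3,082,505.30
TC(tier 2, Q≈4,820.0) = €3,089,369.36
Minimum at tier 1 (EOQ₁): €3,082,505.30

€3,082,505.30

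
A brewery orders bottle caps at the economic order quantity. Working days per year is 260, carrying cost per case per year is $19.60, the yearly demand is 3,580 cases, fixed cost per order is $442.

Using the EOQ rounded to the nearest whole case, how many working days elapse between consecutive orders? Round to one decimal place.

Q* = √(2·D·S / H) = √(2·3,580·442 / 19.6) = √161,465.3 ≈ 401.83 → Q = 402 cases
Cycle time = (working days × Q)/D = (260 × 402) / 3,580 = 29.196 days

29.2 days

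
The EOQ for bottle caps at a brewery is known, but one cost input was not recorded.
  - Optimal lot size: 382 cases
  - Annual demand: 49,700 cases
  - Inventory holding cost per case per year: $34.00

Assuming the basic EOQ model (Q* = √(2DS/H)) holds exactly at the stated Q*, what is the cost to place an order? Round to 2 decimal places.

$49.91

EOQ relation: Q² = 2DS/H, so rearrange for the unknown.
S = Q²H / (2D) = 382² × 34 / (2 × 49,700) = 49.9136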